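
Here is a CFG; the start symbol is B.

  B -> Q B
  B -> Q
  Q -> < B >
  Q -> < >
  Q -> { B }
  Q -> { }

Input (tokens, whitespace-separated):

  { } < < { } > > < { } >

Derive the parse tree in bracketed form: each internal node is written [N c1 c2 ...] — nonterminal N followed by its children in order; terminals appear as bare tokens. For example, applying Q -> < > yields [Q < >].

[B [Q { }] [B [Q < [B [Q < [B [Q { }]] >]] >] [B [Q < [B [Q { }]] >]]]]

B
Q B
{ } B
{ } Q B
{ } < B > B
{ } < Q > B
{ } < < B > > B
{ } < < Q > > B
{ } < < { } > > B
{ } < < { } > > Q
{ } < < { } > > < B >
{ } < < { } > > < Q >
{ } < < { } > > < { } >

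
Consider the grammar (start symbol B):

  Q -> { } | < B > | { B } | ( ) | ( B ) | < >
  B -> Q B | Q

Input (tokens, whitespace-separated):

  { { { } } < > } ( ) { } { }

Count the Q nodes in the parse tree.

7

[B [Q { [B [Q { [B [Q { }]] }] [B [Q < >]]] }] [B [Q ( )] [B [Q { }] [B [Q { }]]]]]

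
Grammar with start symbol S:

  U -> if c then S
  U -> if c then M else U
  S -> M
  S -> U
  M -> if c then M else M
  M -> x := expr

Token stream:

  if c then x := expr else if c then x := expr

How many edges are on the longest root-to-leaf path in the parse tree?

[S [U if c then [M x := expr] else [U if c then [S [M x := expr]]]]]

5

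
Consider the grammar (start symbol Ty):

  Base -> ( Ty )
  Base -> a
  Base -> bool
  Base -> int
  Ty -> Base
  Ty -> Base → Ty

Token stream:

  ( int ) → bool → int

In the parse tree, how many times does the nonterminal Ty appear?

4

[Ty [Base ( [Ty [Base int]] )] → [Ty [Base bool] → [Ty [Base int]]]]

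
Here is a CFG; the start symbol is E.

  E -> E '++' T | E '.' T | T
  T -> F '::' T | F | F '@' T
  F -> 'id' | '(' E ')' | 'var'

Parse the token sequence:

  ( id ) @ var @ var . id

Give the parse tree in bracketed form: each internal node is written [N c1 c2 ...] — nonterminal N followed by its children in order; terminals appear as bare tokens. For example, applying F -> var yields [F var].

[E [E [T [F ( [E [T [F id]]] )] @ [T [F var] @ [T [F var]]]]] . [T [F id]]]

E
E . T
T . T
F @ T . T
( E ) @ T . T
( T ) @ T . T
( F ) @ T . T
( id ) @ T . T
( id ) @ F @ T . T
( id ) @ var @ T . T
( id ) @ var @ F . T
( id ) @ var @ var . T
( id ) @ var @ var . F
( id ) @ var @ var . id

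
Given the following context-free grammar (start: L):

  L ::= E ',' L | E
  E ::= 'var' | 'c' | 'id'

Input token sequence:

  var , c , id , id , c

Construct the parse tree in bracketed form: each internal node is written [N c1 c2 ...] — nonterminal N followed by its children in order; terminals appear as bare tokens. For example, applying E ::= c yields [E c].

L
E , L
var , L
var , E , L
var , c , L
var , c , E , L
var , c , id , L
var , c , id , E , L
var , c , id , id , L
var , c , id , id , E
var , c , id , id , c

[L [E var] , [L [E c] , [L [E id] , [L [E id] , [L [E c]]]]]]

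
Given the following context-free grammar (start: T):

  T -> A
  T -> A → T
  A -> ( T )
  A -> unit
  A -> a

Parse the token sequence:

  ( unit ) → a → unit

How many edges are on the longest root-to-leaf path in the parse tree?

4

[T [A ( [T [A unit]] )] → [T [A a] → [T [A unit]]]]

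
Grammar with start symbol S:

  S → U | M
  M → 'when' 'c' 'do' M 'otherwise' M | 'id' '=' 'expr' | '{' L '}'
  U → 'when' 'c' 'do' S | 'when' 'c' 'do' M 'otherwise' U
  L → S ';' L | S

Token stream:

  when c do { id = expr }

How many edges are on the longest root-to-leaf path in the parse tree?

7

[S [U when c do [S [M { [L [S [M id = expr]]] }]]]]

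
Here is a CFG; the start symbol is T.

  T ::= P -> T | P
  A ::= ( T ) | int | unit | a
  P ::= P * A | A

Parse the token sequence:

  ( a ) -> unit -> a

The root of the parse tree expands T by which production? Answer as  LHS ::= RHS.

[T [P [A ( [T [P [A a]]] )]] -> [T [P [A unit]] -> [T [P [A a]]]]]

T ::= P -> T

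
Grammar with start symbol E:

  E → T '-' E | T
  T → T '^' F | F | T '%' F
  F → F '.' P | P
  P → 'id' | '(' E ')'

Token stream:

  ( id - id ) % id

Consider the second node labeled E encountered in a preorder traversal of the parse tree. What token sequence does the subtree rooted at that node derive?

id - id

[E [T [T [F [P ( [E [T [F [P id]]] - [E [T [F [P id]]]]] )]]] % [F [P id]]]]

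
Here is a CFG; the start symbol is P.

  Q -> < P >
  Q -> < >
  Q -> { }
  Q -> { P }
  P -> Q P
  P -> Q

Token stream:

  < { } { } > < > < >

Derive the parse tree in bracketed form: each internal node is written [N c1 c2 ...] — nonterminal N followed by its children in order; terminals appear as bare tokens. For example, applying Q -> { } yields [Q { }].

P
Q P
< P > P
< Q P > P
< { } P > P
< { } Q > P
< { } { } > P
< { } { } > Q P
< { } { } > < > P
< { } { } > < > Q
< { } { } > < > < >

[P [Q < [P [Q { }] [P [Q { }]]] >] [P [Q < >] [P [Q < >]]]]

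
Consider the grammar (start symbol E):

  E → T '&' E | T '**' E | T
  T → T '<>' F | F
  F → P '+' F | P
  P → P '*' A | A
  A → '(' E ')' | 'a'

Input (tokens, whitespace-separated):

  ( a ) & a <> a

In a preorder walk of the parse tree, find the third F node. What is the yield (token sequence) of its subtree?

a

[E [T [F [P [A ( [E [T [F [P [A a]]]]] )]]]] & [E [T [T [F [P [A a]]]] <> [F [P [A a]]]]]]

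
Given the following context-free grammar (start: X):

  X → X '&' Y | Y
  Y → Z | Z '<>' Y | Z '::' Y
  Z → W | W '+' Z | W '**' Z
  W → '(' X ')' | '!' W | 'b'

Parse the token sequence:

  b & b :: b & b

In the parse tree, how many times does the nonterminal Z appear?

[X [X [X [Y [Z [W b]]]] & [Y [Z [W b]] :: [Y [Z [W b]]]]] & [Y [Z [W b]]]]

4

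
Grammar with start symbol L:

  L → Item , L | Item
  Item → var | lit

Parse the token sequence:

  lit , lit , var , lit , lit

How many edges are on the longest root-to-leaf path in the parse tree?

[L [Item lit] , [L [Item lit] , [L [Item var] , [L [Item lit] , [L [Item lit]]]]]]

6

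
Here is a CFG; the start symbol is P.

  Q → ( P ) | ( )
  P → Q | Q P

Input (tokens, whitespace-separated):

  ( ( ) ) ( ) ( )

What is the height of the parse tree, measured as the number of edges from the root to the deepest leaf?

[P [Q ( [P [Q ( )]] )] [P [Q ( )] [P [Q ( )]]]]

4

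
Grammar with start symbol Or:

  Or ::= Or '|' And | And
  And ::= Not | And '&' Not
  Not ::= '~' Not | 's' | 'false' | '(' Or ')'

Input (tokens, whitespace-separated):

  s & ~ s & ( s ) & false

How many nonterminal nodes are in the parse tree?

13

[Or [And [And [And [And [Not s]] & [Not ~ [Not s]]] & [Not ( [Or [And [Not s]]] )]] & [Not false]]]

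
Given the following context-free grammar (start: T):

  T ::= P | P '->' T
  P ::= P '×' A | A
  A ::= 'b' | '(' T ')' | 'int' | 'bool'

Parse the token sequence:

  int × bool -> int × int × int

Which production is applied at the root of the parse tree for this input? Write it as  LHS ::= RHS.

T ::= P '->' T

[T [P [P [A int]] × [A bool]] -> [T [P [P [P [A int]] × [A int]] × [A int]]]]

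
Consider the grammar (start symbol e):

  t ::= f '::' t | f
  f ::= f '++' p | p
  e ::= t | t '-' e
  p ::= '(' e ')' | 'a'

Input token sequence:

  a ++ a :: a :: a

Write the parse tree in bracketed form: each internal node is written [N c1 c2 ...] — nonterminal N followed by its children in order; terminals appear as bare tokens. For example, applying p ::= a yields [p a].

[e [t [f [f [p a]] ++ [p a]] :: [t [f [p a]] :: [t [f [p a]]]]]]

e
t
f :: t
f ++ p :: t
p ++ p :: t
a ++ p :: t
a ++ a :: t
a ++ a :: f :: t
a ++ a :: p :: t
a ++ a :: a :: t
a ++ a :: a :: f
a ++ a :: a :: p
a ++ a :: a :: a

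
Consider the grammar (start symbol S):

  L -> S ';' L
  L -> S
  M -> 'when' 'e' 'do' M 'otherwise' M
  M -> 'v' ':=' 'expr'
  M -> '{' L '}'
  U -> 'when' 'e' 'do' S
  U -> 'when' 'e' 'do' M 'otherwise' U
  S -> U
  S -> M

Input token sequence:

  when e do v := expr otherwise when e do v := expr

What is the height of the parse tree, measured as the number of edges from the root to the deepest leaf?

[S [U when e do [M v := expr] otherwise [U when e do [S [M v := expr]]]]]

5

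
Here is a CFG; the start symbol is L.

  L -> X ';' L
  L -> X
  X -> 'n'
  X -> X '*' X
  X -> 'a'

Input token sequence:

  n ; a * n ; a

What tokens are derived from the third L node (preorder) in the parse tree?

[L [X n] ; [L [X [X a] * [X n]] ; [L [X a]]]]

a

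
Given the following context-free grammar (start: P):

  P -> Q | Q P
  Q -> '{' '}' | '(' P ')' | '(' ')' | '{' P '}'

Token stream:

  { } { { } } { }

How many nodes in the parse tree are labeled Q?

4

[P [Q { }] [P [Q { [P [Q { }]] }] [P [Q { }]]]]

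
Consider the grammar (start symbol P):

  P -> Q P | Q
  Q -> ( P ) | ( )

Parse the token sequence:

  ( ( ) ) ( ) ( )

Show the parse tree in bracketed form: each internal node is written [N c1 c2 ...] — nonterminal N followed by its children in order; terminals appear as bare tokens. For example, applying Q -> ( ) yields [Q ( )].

P
Q P
( P ) P
( Q ) P
( ( ) ) P
( ( ) ) Q P
( ( ) ) ( ) P
( ( ) ) ( ) Q
( ( ) ) ( ) ( )

[P [Q ( [P [Q ( )]] )] [P [Q ( )] [P [Q ( )]]]]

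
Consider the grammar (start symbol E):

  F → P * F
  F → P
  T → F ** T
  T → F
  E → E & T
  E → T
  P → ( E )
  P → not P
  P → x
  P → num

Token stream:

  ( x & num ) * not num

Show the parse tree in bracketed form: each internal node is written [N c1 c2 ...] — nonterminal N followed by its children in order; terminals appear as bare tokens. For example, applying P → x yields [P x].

[E [T [F [P ( [E [E [T [F [P x]]]] & [T [F [P num]]]] )] * [F [P not [P num]]]]]]

E
T
F
P * F
( E ) * F
( E & T ) * F
( T & T ) * F
( F & T ) * F
( P & T ) * F
( x & T ) * F
( x & F ) * F
( x & P ) * F
( x & num ) * F
( x & num ) * P
( x & num ) * not P
( x & num ) * not num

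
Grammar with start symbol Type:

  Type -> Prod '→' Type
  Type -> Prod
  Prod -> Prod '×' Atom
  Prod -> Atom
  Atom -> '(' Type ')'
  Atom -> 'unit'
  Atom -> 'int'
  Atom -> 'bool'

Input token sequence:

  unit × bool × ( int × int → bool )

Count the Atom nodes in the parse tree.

[Type [Prod [Prod [Prod [Atom unit]] × [Atom bool]] × [Atom ( [Type [Prod [Prod [Atom int]] × [Atom int]] → [Type [Prod [Atom bool]]]] )]]]

6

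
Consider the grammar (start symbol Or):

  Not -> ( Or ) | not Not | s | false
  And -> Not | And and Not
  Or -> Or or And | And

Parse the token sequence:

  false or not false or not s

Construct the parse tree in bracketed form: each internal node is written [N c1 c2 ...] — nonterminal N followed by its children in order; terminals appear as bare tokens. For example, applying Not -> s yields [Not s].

[Or [Or [Or [And [Not false]]] or [And [Not not [Not false]]]] or [And [Not not [Not s]]]]

Or
Or or And
Or or And or And
And or And or And
Not or And or And
false or And or And
false or Not or And
false or not Not or And
false or not false or And
false or not false or Not
false or not false or not Not
false or not false or not s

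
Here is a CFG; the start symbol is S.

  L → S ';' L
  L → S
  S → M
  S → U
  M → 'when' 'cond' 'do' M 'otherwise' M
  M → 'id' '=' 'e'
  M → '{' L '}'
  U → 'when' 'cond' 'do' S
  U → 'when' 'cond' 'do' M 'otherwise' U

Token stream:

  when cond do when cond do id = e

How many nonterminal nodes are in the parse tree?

[S [U when cond do [S [U when cond do [S [M id = e]]]]]]

6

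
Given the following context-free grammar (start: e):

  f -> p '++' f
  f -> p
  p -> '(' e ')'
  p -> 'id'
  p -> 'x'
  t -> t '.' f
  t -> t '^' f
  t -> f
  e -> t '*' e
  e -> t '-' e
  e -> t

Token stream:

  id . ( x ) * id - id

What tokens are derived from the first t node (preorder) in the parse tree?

id . ( x )

[e [t [t [f [p id]]] . [f [p ( [e [t [f [p x]]]] )]]] * [e [t [f [p id]]] - [e [t [f [p id]]]]]]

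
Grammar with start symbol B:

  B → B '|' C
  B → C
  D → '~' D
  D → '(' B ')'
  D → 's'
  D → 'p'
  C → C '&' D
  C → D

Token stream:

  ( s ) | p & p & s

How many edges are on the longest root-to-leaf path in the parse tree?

7

[B [B [C [D ( [B [C [D s]]] )]]] | [C [C [C [D p]] & [D p]] & [D s]]]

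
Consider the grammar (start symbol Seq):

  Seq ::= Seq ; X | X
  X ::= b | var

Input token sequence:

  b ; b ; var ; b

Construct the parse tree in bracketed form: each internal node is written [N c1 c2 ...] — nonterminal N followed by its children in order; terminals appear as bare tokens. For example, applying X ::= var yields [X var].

Seq
Seq ; X
Seq ; X ; X
Seq ; X ; X ; X
X ; X ; X ; X
b ; X ; X ; X
b ; b ; X ; X
b ; b ; var ; X
b ; b ; var ; b

[Seq [Seq [Seq [Seq [X b]] ; [X b]] ; [X var]] ; [X b]]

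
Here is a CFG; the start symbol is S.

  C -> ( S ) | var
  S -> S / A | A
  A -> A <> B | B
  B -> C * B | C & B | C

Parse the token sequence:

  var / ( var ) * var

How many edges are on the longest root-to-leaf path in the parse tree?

[S [S [A [B [C var]]]] / [A [B [C ( [S [A [B [C var]]]] )] * [B [C var]]]]]

8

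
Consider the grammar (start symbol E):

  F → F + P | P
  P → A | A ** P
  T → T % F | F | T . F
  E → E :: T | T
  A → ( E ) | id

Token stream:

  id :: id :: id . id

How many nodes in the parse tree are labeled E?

[E [E [E [T [F [P [A id]]]]] :: [T [F [P [A id]]]]] :: [T [T [F [P [A id]]]] . [F [P [A id]]]]]

3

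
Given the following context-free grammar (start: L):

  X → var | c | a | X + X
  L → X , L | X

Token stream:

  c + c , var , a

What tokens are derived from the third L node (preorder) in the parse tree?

a

[L [X [X c] + [X c]] , [L [X var] , [L [X a]]]]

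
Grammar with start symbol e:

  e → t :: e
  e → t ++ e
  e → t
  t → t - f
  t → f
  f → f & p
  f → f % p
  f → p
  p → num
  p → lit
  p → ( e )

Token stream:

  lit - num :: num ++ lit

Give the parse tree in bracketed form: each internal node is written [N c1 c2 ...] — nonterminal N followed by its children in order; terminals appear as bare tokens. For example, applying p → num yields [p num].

e
t :: e
t - f :: e
f - f :: e
p - f :: e
lit - f :: e
lit - p :: e
lit - num :: e
lit - num :: t ++ e
lit - num :: f ++ e
lit - num :: p ++ e
lit - num :: num ++ e
lit - num :: num ++ t
lit - num :: num ++ f
lit - num :: num ++ p
lit - num :: num ++ lit

[e [t [t [f [p lit]]] - [f [p num]]] :: [e [t [f [p num]]] ++ [e [t [f [p lit]]]]]]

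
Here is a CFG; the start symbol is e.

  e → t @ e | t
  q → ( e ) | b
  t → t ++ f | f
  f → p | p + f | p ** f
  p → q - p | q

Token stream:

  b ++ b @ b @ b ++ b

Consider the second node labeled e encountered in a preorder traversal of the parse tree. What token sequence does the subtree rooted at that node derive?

b @ b ++ b

[e [t [t [f [p [q b]]]] ++ [f [p [q b]]]] @ [e [t [f [p [q b]]]] @ [e [t [t [f [p [q b]]]] ++ [f [p [q b]]]]]]]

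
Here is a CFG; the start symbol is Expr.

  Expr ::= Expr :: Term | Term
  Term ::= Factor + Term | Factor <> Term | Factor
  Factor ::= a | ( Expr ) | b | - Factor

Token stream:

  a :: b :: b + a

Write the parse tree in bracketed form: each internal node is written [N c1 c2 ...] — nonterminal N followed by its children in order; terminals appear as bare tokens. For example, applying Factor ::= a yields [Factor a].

[Expr [Expr [Expr [Term [Factor a]]] :: [Term [Factor b]]] :: [Term [Factor b] + [Term [Factor a]]]]

Expr
Expr :: Term
Expr :: Term :: Term
Term :: Term :: Term
Factor :: Term :: Term
a :: Term :: Term
a :: Factor :: Term
a :: b :: Term
a :: b :: Factor + Term
a :: b :: b + Term
a :: b :: b + Factor
a :: b :: b + a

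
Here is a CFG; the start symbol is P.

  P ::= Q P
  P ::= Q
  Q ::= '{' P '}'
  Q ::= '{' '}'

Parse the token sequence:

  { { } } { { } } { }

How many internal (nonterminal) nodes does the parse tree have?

[P [Q { [P [Q { }]] }] [P [Q { [P [Q { }]] }] [P [Q { }]]]]

10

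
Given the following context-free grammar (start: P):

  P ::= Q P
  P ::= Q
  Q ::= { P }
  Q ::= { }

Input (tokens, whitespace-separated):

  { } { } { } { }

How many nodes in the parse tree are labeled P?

[P [Q { }] [P [Q { }] [P [Q { }] [P [Q { }]]]]]

4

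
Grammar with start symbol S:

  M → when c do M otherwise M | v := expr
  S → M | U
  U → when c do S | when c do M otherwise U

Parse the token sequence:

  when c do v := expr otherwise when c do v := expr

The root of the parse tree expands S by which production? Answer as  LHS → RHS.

S → U

[S [U when c do [M v := expr] otherwise [U when c do [S [M v := expr]]]]]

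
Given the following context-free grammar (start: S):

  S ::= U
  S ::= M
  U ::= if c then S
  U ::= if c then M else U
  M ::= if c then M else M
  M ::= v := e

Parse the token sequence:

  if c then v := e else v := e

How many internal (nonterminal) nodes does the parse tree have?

4

[S [M if c then [M v := e] else [M v := e]]]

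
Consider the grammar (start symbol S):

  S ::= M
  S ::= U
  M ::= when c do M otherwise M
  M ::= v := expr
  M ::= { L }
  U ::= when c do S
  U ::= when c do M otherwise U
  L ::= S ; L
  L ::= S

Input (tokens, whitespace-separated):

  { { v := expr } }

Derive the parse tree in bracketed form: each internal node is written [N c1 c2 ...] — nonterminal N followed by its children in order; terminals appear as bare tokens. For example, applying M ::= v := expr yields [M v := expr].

[S [M { [L [S [M { [L [S [M v := expr]]] }]]] }]]

S
M
{ L }
{ S }
{ M }
{ { L } }
{ { S } }
{ { M } }
{ { v := expr } }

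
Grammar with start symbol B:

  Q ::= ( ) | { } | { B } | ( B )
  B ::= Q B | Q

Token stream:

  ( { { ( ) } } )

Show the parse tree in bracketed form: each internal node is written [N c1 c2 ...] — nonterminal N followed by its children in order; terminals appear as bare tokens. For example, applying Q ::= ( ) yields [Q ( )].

[B [Q ( [B [Q { [B [Q { [B [Q ( )]] }]] }]] )]]

B
Q
( B )
( Q )
( { B } )
( { Q } )
( { { B } } )
( { { Q } } )
( { { ( ) } } )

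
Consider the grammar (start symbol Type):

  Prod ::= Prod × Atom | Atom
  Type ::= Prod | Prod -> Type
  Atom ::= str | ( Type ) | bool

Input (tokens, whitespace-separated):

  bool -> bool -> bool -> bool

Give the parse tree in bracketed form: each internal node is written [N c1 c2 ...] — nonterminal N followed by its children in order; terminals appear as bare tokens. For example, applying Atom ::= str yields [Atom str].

Type
Prod -> Type
Atom -> Type
bool -> Type
bool -> Prod -> Type
bool -> Atom -> Type
bool -> bool -> Type
bool -> bool -> Prod -> Type
bool -> bool -> Atom -> Type
bool -> bool -> bool -> Type
bool -> bool -> bool -> Prod
bool -> bool -> bool -> Atom
bool -> bool -> bool -> bool

[Type [Prod [Atom bool]] -> [Type [Prod [Atom bool]] -> [Type [Prod [Atom bool]] -> [Type [Prod [Atom bool]]]]]]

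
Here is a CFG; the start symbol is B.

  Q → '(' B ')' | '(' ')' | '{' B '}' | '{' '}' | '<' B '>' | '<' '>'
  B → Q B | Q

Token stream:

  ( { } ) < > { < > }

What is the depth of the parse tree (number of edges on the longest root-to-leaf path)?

[B [Q ( [B [Q { }]] )] [B [Q < >] [B [Q { [B [Q < >]] }]]]]

6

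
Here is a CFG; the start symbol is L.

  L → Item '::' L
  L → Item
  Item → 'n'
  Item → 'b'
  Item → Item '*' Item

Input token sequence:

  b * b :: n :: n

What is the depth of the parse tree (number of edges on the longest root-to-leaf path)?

4

[L [Item [Item b] * [Item b]] :: [L [Item n] :: [L [Item n]]]]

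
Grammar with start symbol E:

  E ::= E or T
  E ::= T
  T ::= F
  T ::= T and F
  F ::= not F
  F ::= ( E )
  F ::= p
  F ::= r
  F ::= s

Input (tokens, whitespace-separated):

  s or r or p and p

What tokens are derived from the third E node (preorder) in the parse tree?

s

[E [E [E [T [F s]]] or [T [F r]]] or [T [T [F p]] and [F p]]]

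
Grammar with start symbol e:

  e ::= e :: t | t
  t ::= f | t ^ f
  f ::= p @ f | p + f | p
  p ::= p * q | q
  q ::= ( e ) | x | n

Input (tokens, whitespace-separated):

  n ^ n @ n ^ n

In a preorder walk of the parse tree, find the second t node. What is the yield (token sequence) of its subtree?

[e [t [t [t [f [p [q n]]]] ^ [f [p [q n]] @ [f [p [q n]]]]] ^ [f [p [q n]]]]]

n ^ n @ n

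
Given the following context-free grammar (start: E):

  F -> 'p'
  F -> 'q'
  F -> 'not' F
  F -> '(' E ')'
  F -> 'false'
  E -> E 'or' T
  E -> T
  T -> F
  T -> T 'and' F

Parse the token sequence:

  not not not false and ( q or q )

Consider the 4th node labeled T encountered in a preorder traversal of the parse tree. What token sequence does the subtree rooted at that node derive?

q

[E [T [T [F not [F not [F not [F false]]]]] and [F ( [E [E [T [F q]]] or [T [F q]]] )]]]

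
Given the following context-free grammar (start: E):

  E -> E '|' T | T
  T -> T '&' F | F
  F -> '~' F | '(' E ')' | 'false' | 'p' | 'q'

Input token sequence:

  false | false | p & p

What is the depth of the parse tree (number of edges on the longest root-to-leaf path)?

[E [E [E [T [F false]]] | [T [F false]]] | [T [T [F p]] & [F p]]]

5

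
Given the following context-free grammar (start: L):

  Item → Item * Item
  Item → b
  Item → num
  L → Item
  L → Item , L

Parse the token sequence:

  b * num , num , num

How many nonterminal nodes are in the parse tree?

[L [Item [Item b] * [Item num]] , [L [Item num] , [L [Item num]]]]

8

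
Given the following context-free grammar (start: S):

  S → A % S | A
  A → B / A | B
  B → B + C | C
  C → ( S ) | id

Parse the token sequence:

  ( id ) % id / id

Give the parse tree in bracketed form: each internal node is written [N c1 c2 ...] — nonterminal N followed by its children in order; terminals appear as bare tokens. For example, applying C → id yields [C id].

[S [A [B [C ( [S [A [B [C id]]]] )]]] % [S [A [B [C id]] / [A [B [C id]]]]]]

S
A % S
B % S
C % S
( S ) % S
( A ) % S
( B ) % S
( C ) % S
( id ) % S
( id ) % A
( id ) % B / A
( id ) % C / A
( id ) % id / A
( id ) % id / B
( id ) % id / C
( id ) % id / id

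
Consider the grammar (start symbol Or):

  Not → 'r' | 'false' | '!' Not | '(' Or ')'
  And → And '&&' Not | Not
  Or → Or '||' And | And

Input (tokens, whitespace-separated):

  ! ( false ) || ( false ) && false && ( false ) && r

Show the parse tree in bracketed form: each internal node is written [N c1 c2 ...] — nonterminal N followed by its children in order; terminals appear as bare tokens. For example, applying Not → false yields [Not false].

[Or [Or [And [Not ! [Not ( [Or [And [Not false]]] )]]]] || [And [And [And [And [Not ( [Or [And [Not false]]] )]] && [Not false]] && [Not ( [Or [And [Not false]]] )]] && [Not r]]]

Or
Or || And
And || And
Not || And
! Not || And
! ( Or ) || And
! ( And ) || And
! ( Not ) || And
! ( false ) || And
! ( false ) || And && Not
! ( false ) || And && Not && Not
! ( false ) || And && Not && Not && Not
! ( false ) || Not && Not && Not && Not
! ( false ) || ( Or ) && Not && Not && Not
! ( false ) || ( And ) && Not && Not && Not
! ( false ) || ( Not ) && Not && Not && Not
! ( false ) || ( false ) && Not && Not && Not
! ( false ) || ( false ) && false && Not && Not
! ( false ) || ( false ) && false && ( Or ) && Not
! ( false ) || ( false ) && false && ( And ) && Not
! ( false ) || ( false ) && false && ( Not ) && Not
! ( false ) || ( false ) && false && ( false ) && Not
! ( false ) || ( false ) && false && ( false ) && r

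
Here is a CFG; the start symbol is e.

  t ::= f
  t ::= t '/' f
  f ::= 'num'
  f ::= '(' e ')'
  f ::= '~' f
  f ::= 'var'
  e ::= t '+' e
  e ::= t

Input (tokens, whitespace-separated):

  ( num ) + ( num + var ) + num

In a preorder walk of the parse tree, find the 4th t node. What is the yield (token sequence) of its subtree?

[e [t [f ( [e [t [f num]]] )]] + [e [t [f ( [e [t [f num]] + [e [t [f var]]]] )]] + [e [t [f num]]]]]

num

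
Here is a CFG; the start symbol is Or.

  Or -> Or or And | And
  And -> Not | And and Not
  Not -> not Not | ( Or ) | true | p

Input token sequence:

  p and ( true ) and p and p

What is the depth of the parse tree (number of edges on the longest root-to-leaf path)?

8

[Or [And [And [And [And [Not p]] and [Not ( [Or [And [Not true]]] )]] and [Not p]] and [Not p]]]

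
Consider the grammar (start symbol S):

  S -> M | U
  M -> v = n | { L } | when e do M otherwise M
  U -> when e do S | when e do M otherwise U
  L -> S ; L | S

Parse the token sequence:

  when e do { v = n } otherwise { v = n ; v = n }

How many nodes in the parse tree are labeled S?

[S [M when e do [M { [L [S [M v = n]]] }] otherwise [M { [L [S [M v = n]] ; [L [S [M v = n]]]] }]]]

4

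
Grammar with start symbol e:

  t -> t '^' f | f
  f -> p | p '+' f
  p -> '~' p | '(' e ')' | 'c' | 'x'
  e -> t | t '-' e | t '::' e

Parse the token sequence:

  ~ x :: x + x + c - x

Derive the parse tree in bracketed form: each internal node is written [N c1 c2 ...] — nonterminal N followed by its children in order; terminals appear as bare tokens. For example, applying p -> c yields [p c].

[e [t [f [p ~ [p x]]]] :: [e [t [f [p x] + [f [p x] + [f [p c]]]]] - [e [t [f [p x]]]]]]

e
t :: e
f :: e
p :: e
~ p :: e
~ x :: e
~ x :: t - e
~ x :: f - e
~ x :: p + f - e
~ x :: x + f - e
~ x :: x + p + f - e
~ x :: x + x + f - e
~ x :: x + x + p - e
~ x :: x + x + c - e
~ x :: x + x + c - t
~ x :: x + x + c - f
~ x :: x + x + c - p
~ x :: x + x + c - x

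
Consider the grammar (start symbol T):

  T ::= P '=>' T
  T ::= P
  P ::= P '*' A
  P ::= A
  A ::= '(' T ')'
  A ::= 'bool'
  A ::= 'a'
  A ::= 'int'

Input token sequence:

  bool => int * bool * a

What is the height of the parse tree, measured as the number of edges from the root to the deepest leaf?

[T [P [A bool]] => [T [P [P [P [A int]] * [A bool]] * [A a]]]]

6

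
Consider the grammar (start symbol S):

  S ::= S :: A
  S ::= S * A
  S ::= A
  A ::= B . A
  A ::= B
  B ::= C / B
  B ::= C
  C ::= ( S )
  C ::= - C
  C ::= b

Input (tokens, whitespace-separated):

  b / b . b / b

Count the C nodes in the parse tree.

4

[S [A [B [C b] / [B [C b]]] . [A [B [C b] / [B [C b]]]]]]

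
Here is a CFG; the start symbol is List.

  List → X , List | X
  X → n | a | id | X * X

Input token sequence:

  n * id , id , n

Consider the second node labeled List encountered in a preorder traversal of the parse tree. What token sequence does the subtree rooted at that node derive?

id , n

[List [X [X n] * [X id]] , [List [X id] , [List [X n]]]]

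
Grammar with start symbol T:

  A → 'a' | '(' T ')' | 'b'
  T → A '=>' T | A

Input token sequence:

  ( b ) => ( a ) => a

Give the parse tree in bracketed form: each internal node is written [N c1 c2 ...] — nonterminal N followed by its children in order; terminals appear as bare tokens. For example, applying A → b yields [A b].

[T [A ( [T [A b]] )] => [T [A ( [T [A a]] )] => [T [A a]]]]

T
A => T
( T ) => T
( A ) => T
( b ) => T
( b ) => A => T
( b ) => ( T ) => T
( b ) => ( A ) => T
( b ) => ( a ) => T
( b ) => ( a ) => A
( b ) => ( a ) => a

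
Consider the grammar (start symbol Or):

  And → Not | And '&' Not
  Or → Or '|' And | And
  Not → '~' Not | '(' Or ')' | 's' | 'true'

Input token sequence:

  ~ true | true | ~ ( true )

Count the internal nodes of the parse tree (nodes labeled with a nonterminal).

14

[Or [Or [Or [And [Not ~ [Not true]]]] | [And [Not true]]] | [And [Not ~ [Not ( [Or [And [Not true]]] )]]]]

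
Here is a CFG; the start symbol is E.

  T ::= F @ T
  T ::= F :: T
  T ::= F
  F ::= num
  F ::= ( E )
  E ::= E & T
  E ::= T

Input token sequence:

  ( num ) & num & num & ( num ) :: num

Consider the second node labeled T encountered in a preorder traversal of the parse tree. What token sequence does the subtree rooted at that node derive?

num

[E [E [E [E [T [F ( [E [T [F num]]] )]]] & [T [F num]]] & [T [F num]]] & [T [F ( [E [T [F num]]] )] :: [T [F num]]]]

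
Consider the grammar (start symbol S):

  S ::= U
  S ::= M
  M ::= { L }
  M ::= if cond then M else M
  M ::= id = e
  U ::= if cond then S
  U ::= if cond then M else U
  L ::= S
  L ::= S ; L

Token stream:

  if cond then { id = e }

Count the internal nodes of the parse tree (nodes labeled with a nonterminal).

7

[S [U if cond then [S [M { [L [S [M id = e]]] }]]]]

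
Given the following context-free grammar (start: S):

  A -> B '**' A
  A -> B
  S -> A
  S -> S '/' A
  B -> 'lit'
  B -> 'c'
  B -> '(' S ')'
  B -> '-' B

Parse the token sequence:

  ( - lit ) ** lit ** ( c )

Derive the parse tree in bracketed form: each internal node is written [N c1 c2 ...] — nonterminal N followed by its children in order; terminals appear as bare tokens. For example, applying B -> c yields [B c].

[S [A [B ( [S [A [B - [B lit]]]] )] ** [A [B lit] ** [A [B ( [S [A [B c]]] )]]]]]

S
A
B ** A
( S ) ** A
( A ) ** A
( B ) ** A
( - B ) ** A
( - lit ) ** A
( - lit ) ** B ** A
( - lit ) ** lit ** A
( - lit ) ** lit ** B
( - lit ) ** lit ** ( S )
( - lit ) ** lit ** ( A )
( - lit ) ** lit ** ( B )
( - lit ) ** lit ** ( c )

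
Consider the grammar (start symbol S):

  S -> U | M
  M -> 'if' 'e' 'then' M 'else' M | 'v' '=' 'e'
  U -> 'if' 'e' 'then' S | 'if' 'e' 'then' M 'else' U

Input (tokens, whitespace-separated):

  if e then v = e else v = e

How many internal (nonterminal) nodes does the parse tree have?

4

[S [M if e then [M v = e] else [M v = e]]]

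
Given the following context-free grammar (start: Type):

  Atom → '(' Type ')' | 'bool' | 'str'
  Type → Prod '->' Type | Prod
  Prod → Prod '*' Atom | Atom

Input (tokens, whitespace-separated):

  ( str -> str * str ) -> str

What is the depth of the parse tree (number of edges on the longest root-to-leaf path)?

[Type [Prod [Atom ( [Type [Prod [Atom str]] -> [Type [Prod [Prod [Atom str]] * [Atom str]]]] )]] -> [Type [Prod [Atom str]]]]

8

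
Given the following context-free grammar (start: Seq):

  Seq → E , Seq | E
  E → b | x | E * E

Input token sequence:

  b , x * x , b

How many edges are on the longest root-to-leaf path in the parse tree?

[Seq [E b] , [Seq [E [E x] * [E x]] , [Seq [E b]]]]

4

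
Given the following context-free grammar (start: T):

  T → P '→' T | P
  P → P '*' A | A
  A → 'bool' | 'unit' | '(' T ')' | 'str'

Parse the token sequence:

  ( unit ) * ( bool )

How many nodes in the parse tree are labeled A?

4

[T [P [P [A ( [T [P [A unit]]] )]] * [A ( [T [P [A bool]]] )]]]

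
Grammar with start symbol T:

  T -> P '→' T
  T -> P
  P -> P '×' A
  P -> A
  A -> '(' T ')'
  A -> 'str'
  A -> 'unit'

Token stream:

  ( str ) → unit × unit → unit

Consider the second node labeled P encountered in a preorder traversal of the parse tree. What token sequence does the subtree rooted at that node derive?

str

[T [P [A ( [T [P [A str]]] )]] → [T [P [P [A unit]] × [A unit]] → [T [P [A unit]]]]]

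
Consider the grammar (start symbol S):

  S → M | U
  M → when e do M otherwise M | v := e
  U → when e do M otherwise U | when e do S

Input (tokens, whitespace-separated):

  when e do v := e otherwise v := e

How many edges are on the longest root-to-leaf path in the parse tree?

[S [M when e do [M v := e] otherwise [M v := e]]]

3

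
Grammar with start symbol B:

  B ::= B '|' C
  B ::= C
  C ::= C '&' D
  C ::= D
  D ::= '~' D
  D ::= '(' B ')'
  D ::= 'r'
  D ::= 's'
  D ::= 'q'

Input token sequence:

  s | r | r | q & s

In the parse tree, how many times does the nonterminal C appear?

5

[B [B [B [B [C [D s]]] | [C [D r]]] | [C [D r]]] | [C [C [D q]] & [D s]]]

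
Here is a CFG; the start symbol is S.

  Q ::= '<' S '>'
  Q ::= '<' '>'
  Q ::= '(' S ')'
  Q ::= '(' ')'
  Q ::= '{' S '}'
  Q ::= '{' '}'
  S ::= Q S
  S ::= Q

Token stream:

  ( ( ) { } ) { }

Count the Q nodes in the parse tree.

[S [Q ( [S [Q ( )] [S [Q { }]]] )] [S [Q { }]]]

4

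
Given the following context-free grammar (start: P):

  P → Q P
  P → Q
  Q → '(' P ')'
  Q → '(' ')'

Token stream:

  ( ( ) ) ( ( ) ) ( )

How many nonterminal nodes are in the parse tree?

10

[P [Q ( [P [Q ( )]] )] [P [Q ( [P [Q ( )]] )] [P [Q ( )]]]]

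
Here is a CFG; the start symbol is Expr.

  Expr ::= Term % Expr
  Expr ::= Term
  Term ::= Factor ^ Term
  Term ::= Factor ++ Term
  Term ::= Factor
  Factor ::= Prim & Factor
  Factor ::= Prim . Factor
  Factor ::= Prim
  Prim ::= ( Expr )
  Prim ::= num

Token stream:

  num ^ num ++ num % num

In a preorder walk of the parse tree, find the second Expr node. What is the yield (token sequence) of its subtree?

num

[Expr [Term [Factor [Prim num]] ^ [Term [Factor [Prim num]] ++ [Term [Factor [Prim num]]]]] % [Expr [Term [Factor [Prim num]]]]]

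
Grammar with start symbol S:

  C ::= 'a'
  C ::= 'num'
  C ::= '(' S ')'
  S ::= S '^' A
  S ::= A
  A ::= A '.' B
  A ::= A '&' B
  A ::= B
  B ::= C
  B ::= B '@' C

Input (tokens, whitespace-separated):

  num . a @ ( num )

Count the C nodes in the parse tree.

[S [A [A [B [C num]]] . [B [B [C a]] @ [C ( [S [A [B [C num]]]] )]]]]

4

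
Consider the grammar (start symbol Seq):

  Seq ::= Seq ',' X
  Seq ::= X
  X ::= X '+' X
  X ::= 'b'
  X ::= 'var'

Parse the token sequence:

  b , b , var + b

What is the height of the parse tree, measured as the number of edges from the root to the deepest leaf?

[Seq [Seq [Seq [X b]] , [X b]] , [X [X var] + [X b]]]

4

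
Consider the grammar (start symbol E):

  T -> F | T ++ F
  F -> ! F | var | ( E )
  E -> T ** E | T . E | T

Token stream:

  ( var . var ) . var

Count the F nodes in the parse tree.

[E [T [F ( [E [T [F var]] . [E [T [F var]]]] )]] . [E [T [F var]]]]

4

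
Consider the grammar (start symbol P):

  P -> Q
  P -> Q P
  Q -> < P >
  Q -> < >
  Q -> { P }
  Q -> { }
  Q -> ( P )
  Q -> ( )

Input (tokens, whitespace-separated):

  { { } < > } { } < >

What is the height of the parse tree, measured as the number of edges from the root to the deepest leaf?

5

[P [Q { [P [Q { }] [P [Q < >]]] }] [P [Q { }] [P [Q < >]]]]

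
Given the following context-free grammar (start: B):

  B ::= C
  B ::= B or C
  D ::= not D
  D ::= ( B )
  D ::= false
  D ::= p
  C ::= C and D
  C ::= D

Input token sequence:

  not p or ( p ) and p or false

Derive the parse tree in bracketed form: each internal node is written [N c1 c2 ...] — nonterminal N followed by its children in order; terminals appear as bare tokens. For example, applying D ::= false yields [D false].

B
B or C
B or C or C
C or C or C
D or C or C
not D or C or C
not p or C or C
not p or C and D or C
not p or D and D or C
not p or ( B ) and D or C
not p or ( C ) and D or C
not p or ( D ) and D or C
not p or ( p ) and D or C
not p or ( p ) and p or C
not p or ( p ) and p or D
not p or ( p ) and p or false

[B [B [B [C [D not [D p]]]] or [C [C [D ( [B [C [D p]]] )]] and [D p]]] or [C [D false]]]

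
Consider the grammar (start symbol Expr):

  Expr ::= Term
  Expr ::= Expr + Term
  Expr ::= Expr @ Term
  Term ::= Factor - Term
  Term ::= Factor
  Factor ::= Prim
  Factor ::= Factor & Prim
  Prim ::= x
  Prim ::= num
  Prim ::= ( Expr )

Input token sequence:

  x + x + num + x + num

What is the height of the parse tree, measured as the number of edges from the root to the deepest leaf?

8

[Expr [Expr [Expr [Expr [Expr [Term [Factor [Prim x]]]] + [Term [Factor [Prim x]]]] + [Term [Factor [Prim num]]]] + [Term [Factor [Prim x]]]] + [Term [Factor [Prim num]]]]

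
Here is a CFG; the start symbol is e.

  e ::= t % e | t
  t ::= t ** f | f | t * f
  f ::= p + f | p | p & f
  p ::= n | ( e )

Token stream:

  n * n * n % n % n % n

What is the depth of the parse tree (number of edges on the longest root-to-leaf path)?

[e [t [t [t [f [p n]]] * [f [p n]]] * [f [p n]]] % [e [t [f [p n]]] % [e [t [f [p n]]] % [e [t [f [p n]]]]]]]

7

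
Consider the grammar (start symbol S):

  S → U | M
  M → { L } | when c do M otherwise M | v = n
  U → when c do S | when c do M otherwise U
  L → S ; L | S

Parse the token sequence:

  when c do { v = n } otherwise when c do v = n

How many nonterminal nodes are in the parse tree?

[S [U when c do [M { [L [S [M v = n]]] }] otherwise [U when c do [S [M v = n]]]]]

9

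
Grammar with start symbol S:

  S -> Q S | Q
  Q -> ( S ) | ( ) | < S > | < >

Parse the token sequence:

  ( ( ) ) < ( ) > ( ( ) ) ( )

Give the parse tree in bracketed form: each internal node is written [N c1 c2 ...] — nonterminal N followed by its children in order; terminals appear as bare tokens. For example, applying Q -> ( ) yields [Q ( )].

[S [Q ( [S [Q ( )]] )] [S [Q < [S [Q ( )]] >] [S [Q ( [S [Q ( )]] )] [S [Q ( )]]]]]

S
Q S
( S ) S
( Q ) S
( ( ) ) S
( ( ) ) Q S
( ( ) ) < S > S
( ( ) ) < Q > S
( ( ) ) < ( ) > S
( ( ) ) < ( ) > Q S
( ( ) ) < ( ) > ( S ) S
( ( ) ) < ( ) > ( Q ) S
( ( ) ) < ( ) > ( ( ) ) S
( ( ) ) < ( ) > ( ( ) ) Q
( ( ) ) < ( ) > ( ( ) ) ( )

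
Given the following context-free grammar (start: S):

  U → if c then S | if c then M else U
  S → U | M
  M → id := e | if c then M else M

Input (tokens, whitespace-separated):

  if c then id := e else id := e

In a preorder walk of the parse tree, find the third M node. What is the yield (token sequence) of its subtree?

id := e

[S [M if c then [M id := e] else [M id := e]]]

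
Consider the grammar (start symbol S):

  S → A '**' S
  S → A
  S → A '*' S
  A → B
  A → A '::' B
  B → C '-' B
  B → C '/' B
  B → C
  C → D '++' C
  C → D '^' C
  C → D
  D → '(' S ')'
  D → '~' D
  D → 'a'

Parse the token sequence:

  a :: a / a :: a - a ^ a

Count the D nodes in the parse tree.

6

[S [A [A [A [B [C [D a]]]] :: [B [C [D a]] / [B [C [D a]]]]] :: [B [C [D a]] - [B [C [D a] ^ [C [D a]]]]]]]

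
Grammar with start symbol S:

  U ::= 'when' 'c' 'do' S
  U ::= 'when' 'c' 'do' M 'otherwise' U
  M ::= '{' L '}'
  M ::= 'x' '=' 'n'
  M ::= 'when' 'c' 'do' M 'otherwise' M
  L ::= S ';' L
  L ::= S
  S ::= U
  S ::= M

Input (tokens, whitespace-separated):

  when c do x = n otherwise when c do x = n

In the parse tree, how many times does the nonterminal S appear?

[S [U when c do [M x = n] otherwise [U when c do [S [M x = n]]]]]

2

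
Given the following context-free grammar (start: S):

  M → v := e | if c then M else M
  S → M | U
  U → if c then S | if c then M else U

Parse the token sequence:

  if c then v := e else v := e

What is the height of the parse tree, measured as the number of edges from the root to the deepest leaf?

3

[S [M if c then [M v := e] else [M v := e]]]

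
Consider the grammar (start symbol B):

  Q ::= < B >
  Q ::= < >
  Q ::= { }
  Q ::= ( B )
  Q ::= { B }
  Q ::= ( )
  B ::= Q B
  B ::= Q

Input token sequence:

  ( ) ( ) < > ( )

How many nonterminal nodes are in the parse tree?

8

[B [Q ( )] [B [Q ( )] [B [Q < >] [B [Q ( )]]]]]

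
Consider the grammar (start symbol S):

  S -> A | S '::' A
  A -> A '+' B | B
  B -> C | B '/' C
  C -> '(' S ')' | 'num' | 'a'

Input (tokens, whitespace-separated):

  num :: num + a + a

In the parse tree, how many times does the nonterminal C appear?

4

[S [S [A [B [C num]]]] :: [A [A [A [B [C num]]] + [B [C a]]] + [B [C a]]]]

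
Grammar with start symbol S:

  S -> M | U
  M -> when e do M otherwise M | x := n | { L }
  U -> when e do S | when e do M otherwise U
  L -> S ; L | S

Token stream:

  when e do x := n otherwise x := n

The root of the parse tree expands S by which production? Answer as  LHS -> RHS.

S -> M

[S [M when e do [M x := n] otherwise [M x := n]]]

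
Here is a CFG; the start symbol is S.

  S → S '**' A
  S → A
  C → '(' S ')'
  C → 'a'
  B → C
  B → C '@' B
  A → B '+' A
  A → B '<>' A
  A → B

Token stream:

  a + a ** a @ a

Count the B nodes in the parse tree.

4

[S [S [A [B [C a]] + [A [B [C a]]]]] ** [A [B [C a] @ [B [C a]]]]]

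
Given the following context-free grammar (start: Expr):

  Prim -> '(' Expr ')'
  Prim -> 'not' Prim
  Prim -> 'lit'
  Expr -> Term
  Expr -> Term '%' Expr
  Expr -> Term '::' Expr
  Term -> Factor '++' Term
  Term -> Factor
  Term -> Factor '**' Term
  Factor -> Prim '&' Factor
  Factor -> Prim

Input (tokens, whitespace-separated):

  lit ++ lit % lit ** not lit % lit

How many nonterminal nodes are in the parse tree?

19

[Expr [Term [Factor [Prim lit]] ++ [Term [Factor [Prim lit]]]] % [Expr [Term [Factor [Prim lit]] ** [Term [Factor [Prim not [Prim lit]]]]] % [Expr [Term [Factor [Prim lit]]]]]]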